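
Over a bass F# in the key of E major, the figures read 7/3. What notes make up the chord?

The written figures 7/3 are shorthand for 7/5/3: the 5 is implied.
A third above F# in this key is A.
A fifth above F# in this key is C#.
A seventh above F# in this key is E.
Together with the bass F#, this spells F# minor seventh in root position.

F#, A, C#, E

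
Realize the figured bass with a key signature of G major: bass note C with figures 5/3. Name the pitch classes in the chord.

C, E, G

A third above C in this key is E.
A fifth above C in this key is G.
Together with the bass C, this spells C major in root position.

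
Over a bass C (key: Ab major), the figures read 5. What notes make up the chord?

The written figures 5 are shorthand for 5/3: the 3 is implied.
A third above C in this key is Eb.
A fifth above C in this key is G.
Together with the bass C, this spells C minor in root position.

C, Eb, G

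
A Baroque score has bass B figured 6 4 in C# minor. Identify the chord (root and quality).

E major

The figures 6 4 indicate a triad in second inversion.
In second inversion the root lies a fourth above the bass: a fourth above B in C# minor is E.
The chord tones are B, E, G#, giving E major.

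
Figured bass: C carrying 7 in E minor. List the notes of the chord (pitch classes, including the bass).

The written figures 7 are shorthand for 7/5/3: the 5/3 are implied.
A third above C in this key is E.
A fifth above C in this key is G.
A seventh above C in this key is B.
Together with the bass C, this spells C major seventh in root position.

C, E, G, B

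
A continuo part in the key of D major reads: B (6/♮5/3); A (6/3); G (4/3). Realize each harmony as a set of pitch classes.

B (6/♮5/3): B, D, F, G.
A (6/3): A, C#, F#.
G (6/4/3): G, B, C#, E.

B, D, F, G | A, C#, F# | G, B, C#, E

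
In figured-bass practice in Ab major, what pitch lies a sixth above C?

Counting 5 letter steps above C lands on A; in Ab major, that letter is Ab.

Ab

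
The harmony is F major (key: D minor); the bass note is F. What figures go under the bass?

F is the root of F major, so the chord is in root position.
A triad in root position is figured 5/3, conventionally abbreviated (no figures — root-position triad).

no figures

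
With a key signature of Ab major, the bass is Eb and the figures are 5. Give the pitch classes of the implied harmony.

The written figures 5 are shorthand for 5/3: the 3 is implied.
A third above Eb in this key is G.
A fifth above Eb in this key is Bb.
Together with the bass Eb, this spells Eb major in root position.

Eb, G, Bb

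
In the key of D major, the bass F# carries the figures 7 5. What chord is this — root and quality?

The figures 7 5 indicate a seventh chord in root position.
In root position the bass is the root, so the root is F#.
The chord tones are F#, A, C#, E, giving F# minor seventh.

F# minor seventh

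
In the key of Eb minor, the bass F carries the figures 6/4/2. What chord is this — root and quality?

The figures 6/4/2 indicate a seventh chord in third inversion.
In third inversion the root lies a second above the bass: a second above F in Eb minor is Gb.
The chord tones are F, Gb, Bb, Db, giving Gb major seventh.

Gb major seventh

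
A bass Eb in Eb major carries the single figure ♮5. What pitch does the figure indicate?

Counting 4 letter steps above Eb lands on B; in Eb major, that letter is Bb.
The ♮5 figure makes it natural, giving B.

B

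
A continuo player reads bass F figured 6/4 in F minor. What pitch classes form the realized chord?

A fourth above F in this key is Bb.
A sixth above F in this key is Db.
Together with the bass F, this spells Bb minor in second inversion.

F, Bb, Db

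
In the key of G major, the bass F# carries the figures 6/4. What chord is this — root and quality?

B minor

The figures 6/4 indicate a triad in second inversion.
In second inversion the root lies a fourth above the bass: a fourth above F# in G major is B.
The chord tones are F#, B, D, giving B minor.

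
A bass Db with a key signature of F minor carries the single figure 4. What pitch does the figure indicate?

Counting 3 letter steps above Db lands on G; in F minor, that letter is G.

G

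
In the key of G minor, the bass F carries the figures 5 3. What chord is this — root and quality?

The figures 5 3 indicate a triad in root position.
In root position the bass is the root, so the root is F.
The chord tones are F, A, C, giving F major.

F major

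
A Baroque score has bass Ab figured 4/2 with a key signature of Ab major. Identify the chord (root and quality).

Bb minor seventh

The figures 4/2 indicate a seventh chord in third inversion.
In third inversion the root lies a second above the bass: a second above Ab in Ab major is Bb.
The chord tones are Ab, Bb, Db, F, giving Bb minor seventh.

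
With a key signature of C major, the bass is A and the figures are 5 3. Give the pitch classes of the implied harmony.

A, C, E

A third above A in this key is C.
A fifth above A in this key is E.
Together with the bass A, this spells A minor in root position.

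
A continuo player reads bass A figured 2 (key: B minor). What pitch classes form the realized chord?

The written figures 2 are shorthand for 6/4/2: the 6/4 are implied.
A second above A in this key is B.
A fourth above A in this key is D.
A sixth above A in this key is F#.
Together with the bass A, this spells B minor seventh in third inversion.

A, B, D, F#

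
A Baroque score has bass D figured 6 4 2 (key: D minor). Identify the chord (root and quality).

The figures 6 4 2 indicate a seventh chord in third inversion.
In third inversion the root lies a second above the bass: a second above D in D minor is E.
The chord tones are D, E, G, Bb, giving E half-diminished seventh.

E half-diminished seventh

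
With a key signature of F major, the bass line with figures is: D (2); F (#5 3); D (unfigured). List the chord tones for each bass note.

D, E, G, Bb | F, A, C# | D, F, A

D (6/4/2): D, E, G, Bb.
F (#5/3): F, A, C#.
D (5/3): D, F, A.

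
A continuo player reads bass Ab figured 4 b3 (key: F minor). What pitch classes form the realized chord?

The written figures 4 b3 are shorthand for 6/4/3: the 6 is implied.
A third above Ab in this key is C, lowered to Cb by the flat.
A fourth above Ab in this key is Db.
A sixth above Ab in this key is F.
Together with the bass Ab, this spells Db dominant seventh in second inversion.

Ab, Cb, Db, F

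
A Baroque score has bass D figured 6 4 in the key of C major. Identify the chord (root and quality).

The figures 6 4 indicate a triad in second inversion.
In second inversion the root lies a fourth above the bass: a fourth above D in C major is G.
The chord tones are D, G, B, giving G major.

G major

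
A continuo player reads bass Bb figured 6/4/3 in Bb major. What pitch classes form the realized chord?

A third above Bb in this key is D.
A fourth above Bb in this key is Eb.
A sixth above Bb in this key is G.
Together with the bass Bb, this spells Eb major seventh in second inversion.

Bb, D, Eb, G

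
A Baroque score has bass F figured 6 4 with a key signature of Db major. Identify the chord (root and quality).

The figures 6 4 indicate a triad in second inversion.
In second inversion the root lies a fourth above the bass: a fourth above F in Db major is Bb.
The chord tones are F, Bb, Db, giving Bb minor.

Bb minor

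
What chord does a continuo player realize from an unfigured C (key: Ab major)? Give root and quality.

An unfigured bass indicates a triad in root position.
In root position the bass is the root, so the root is C.
The chord tones are C, Eb, G, giving C minor.

C minor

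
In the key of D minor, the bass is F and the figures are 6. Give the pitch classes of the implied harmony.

The written figures 6 are shorthand for 6/3: the 3 is implied.
A third above F in this key is A.
A sixth above F in this key is D.
Together with the bass F, this spells D minor in first inversion.

F, A, D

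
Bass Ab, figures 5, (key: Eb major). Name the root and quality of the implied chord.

Ab major

The figures 5 indicate a triad in root position.
In root position the bass is the root, so the root is Ab.
The chord tones are Ab, C, Eb, giving Ab major.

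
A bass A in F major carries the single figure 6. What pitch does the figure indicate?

Counting 5 letter steps above A lands on F; in F major, that letter is F.

F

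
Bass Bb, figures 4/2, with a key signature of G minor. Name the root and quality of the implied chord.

The figures 4/2 indicate a seventh chord in third inversion.
In third inversion the root lies a second above the bass: a second above Bb in G minor is C.
The chord tones are Bb, C, Eb, G, giving C minor seventh.

C minor seventh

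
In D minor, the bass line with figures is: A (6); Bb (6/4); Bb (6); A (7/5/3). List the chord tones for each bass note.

A, C, F | Bb, E, G | Bb, D, G | A, C, E, G

A (6/3): A, C, F.
Bb (6/4): Bb, E, G.
Bb (6/3): Bb, D, G.
A (7/5/3): A, C, E, G.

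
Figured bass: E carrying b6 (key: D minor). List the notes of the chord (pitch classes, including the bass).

E, G, Cb

The written figures b6 are shorthand for 6/3: the 3 is implied.
A third above E in this key is G.
A sixth above E in this key is C, lowered to Cb by the flat.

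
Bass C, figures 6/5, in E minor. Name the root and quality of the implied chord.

The figures 6/5 indicate a seventh chord in first inversion.
In first inversion the root lies a sixth above the bass: a sixth above C in E minor is A.
The chord tones are C, E, G, A, giving A minor seventh.

A minor seventh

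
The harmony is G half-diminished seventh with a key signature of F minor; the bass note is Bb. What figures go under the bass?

6/5

Bb is the third of G half-diminished seventh, so the chord is in first inversion.
A seventh chord in first inversion is figured 6/5/3, conventionally abbreviated 6/5.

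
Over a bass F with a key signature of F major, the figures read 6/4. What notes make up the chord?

A fourth above F in this key is Bb.
A sixth above F in this key is D.
Together with the bass F, this spells Bb major in second inversion.

F, Bb, D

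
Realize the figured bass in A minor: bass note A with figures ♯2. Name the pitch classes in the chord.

The written figures ♯2 are shorthand for 6/4/2: the 6/4 are implied.
A second above A in this key is B, raised to B# by the sharp.
A fourth above A in this key is D.
A sixth above A in this key is F.

A, B#, D, F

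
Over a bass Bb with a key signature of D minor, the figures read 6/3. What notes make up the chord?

Bb, D, G

A third above Bb in this key is D.
A sixth above Bb in this key is G.
Together with the bass Bb, this spells G minor in first inversion.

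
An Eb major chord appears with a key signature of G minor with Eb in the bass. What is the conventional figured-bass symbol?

no figures

Eb is the root of Eb major, so the chord is in root position.
A triad in root position is figured 5/3, conventionally abbreviated (no figures — root-position triad).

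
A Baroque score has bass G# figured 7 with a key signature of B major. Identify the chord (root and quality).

The figures 7 indicate a seventh chord in root position.
In root position the bass is the root, so the root is G#.
The chord tones are G#, B, D#, F#, giving G# minor seventh.

G# minor seventh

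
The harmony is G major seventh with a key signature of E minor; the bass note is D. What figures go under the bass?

4/3

D is the fifth of G major seventh, so the chord is in second inversion.
A seventh chord in second inversion is figured 6/4/3, conventionally abbreviated 4/3.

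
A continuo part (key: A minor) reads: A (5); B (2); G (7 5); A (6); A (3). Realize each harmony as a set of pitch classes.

A, C, E | B, C, E, G | G, B, D, F | A, C, F | A, C, E

A (5/3): A, C, E.
B (6/4/2): B, C, E, G.
G (7/5/3): G, B, D, F.
A (6/3): A, C, F.
A (5/3): A, C, E.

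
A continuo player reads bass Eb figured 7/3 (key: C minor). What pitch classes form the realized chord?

The written figures 7/3 are shorthand for 7/5/3: the 5 is implied.
A third above Eb in this key is G.
A fifth above Eb in this key is Bb.
A seventh above Eb in this key is D.
Together with the bass Eb, this spells Eb major seventh in root position.

Eb, G, Bb, D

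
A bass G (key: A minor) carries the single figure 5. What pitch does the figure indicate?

Counting 4 letter steps above G lands on D; in A minor, that letter is D.

D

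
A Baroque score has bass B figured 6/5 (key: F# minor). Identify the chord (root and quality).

The figures 6/5 indicate a seventh chord in first inversion.
In first inversion the root lies a sixth above the bass: a sixth above B in F# minor is G#.
The chord tones are B, D, F#, G#, giving G# half-diminished seventh.

G# half-diminished seventh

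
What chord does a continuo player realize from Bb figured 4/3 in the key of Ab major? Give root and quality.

Eb dominant seventh

The figures 4/3 indicate a seventh chord in second inversion.
In second inversion the root lies a fourth above the bass: a fourth above Bb in Ab major is Eb.
The chord tones are Bb, Db, Eb, G, giving Eb dominant seventh.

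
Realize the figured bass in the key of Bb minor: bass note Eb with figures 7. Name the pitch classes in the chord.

Eb, Gb, Bb, Db

The written figures 7 are shorthand for 7/5/3: the 5/3 are implied.
A third above Eb in this key is Gb.
A fifth above Eb in this key is Bb.
A seventh above Eb in this key is Db.
Together with the bass Eb, this spells Eb minor seventh in root position.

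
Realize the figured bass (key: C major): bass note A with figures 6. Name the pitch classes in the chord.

A, C, F

The written figures 6 are shorthand for 6/3: the 3 is implied.
A third above A in this key is C.
A sixth above A in this key is F.
Together with the bass A, this spells F major in first inversion.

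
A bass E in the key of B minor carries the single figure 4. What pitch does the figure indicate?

Counting 3 letter steps above E lands on A; in B minor, that letter is A.

A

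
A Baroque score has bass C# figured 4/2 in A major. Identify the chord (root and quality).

The figures 4/2 indicate a seventh chord in third inversion.
In third inversion the root lies a second above the bass: a second above C# in A major is D.
The chord tones are C#, D, F#, A, giving D major seventh.

D major seventh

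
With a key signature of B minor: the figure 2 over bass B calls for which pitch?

C#

Counting 1 letter step above B lands on C; in B minor, that letter is C#.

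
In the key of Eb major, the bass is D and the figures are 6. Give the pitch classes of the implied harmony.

D, F, Bb

The written figures 6 are shorthand for 6/3: the 3 is implied.
A third above D in this key is F.
A sixth above D in this key is Bb.
Together with the bass D, this spells Bb major in first inversion.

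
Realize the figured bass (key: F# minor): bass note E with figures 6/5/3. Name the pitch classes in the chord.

E, G#, B, C#

A third above E in this key is G#.
A fifth above E in this key is B.
A sixth above E in this key is C#.
Together with the bass E, this spells C# minor seventh in first inversion.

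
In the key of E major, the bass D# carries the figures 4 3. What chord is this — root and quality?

G# minor seventh

The figures 4 3 indicate a seventh chord in second inversion.
In second inversion the root lies a fourth above the bass: a fourth above D# in E major is G#.
The chord tones are D#, F#, G#, B, giving G# minor seventh.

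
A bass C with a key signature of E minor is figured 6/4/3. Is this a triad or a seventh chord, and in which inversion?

Intervals of 6/4/3 above the bass form a seventh chord; the bass is the fifth, so this is second inversion.

seventh chord, second inversion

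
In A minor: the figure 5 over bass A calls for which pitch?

E

Counting 4 letter steps above A lands on E; in A minor, that letter is E.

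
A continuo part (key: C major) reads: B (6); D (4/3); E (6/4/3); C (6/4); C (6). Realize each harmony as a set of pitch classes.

B, D, G | D, F, G, B | E, G, A, C | C, F, A | C, E, A

B (6/3): B, D, G.
D (6/4/3): D, F, G, B.
E (6/4/3): E, G, A, C.
C (6/4): C, F, A.
C (6/3): C, E, A.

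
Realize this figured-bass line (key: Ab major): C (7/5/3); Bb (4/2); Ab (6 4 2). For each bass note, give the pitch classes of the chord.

C, Eb, G, Bb | Bb, C, Eb, G | Ab, Bb, Db, F

C (7/5/3): C, Eb, G, Bb.
Bb (6/4/2): Bb, C, Eb, G.
Ab (6/4/2): Ab, Bb, Db, F.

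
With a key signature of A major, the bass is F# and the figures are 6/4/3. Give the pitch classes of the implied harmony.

F#, A, B, D

A third above F# in this key is A.
A fourth above F# in this key is B.
A sixth above F# in this key is D.
Together with the bass F#, this spells B minor seventh in second inversion.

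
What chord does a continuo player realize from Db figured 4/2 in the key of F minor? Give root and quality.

The figures 4/2 indicate a seventh chord in third inversion.
In third inversion the root lies a second above the bass: a second above Db in F minor is Eb.
The chord tones are Db, Eb, G, Bb, giving Eb dominant seventh.

Eb dominant seventh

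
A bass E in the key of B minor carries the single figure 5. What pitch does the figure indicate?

Counting 4 letter steps above E lands on B; in B minor, that letter is B.

B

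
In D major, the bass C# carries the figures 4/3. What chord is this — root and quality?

F# minor seventh

The figures 4/3 indicate a seventh chord in second inversion.
In second inversion the root lies a fourth above the bass: a fourth above C# in D major is F#.
The chord tones are C#, E, F#, A, giving F# minor seventh.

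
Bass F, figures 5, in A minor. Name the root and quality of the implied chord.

The figures 5 indicate a triad in root position.
In root position the bass is the root, so the root is F.
The chord tones are F, A, C, giving F major.

F major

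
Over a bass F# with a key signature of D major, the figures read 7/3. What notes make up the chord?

F#, A, C#, E

The written figures 7/3 are shorthand for 7/5/3: the 5 is implied.
A third above F# in this key is A.
A fifth above F# in this key is C#.
A seventh above F# in this key is E.
Together with the bass F#, this spells F# minor seventh in root position.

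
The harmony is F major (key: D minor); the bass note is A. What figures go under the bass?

6

A is the third of F major, so the chord is in first inversion.
A triad in first inversion is figured 6/3, conventionally abbreviated 6.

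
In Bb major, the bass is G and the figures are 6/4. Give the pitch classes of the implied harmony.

A fourth above G in this key is C.
A sixth above G in this key is Eb.
Together with the bass G, this spells C minor in second inversion.

G, C, Eb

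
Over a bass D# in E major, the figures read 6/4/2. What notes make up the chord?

D#, E, G#, B

A second above D# in this key is E.
A fourth above D# in this key is G#.
A sixth above D# in this key is B.
Together with the bass D#, this spells E major seventh in third inversion.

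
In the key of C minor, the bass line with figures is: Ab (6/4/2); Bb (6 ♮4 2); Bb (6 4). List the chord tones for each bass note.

Ab (6/4/2): Ab, Bb, D, F.
Bb (6/♮4/2): Bb, C, E, G.
Bb (6/4): Bb, Eb, G.

Ab, Bb, D, F | Bb, C, E, G | Bb, Eb, G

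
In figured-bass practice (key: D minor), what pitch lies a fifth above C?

Counting 4 letter steps above C lands on G; in D minor, that letter is G.

G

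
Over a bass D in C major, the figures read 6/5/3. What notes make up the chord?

A third above D in this key is F.
A fifth above D in this key is A.
A sixth above D in this key is B.
Together with the bass D, this spells B half-diminished seventh in first inversion.

D, F, A, B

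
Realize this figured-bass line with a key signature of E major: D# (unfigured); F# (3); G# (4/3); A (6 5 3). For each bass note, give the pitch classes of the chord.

D#, F#, A | F#, A, C# | G#, B, C#, E | A, C#, E, F#

D# (5/3): D#, F#, A.
F# (5/3): F#, A, C#.
G# (6/4/3): G#, B, C#, E.
A (6/5/3): A, C#, E, F#.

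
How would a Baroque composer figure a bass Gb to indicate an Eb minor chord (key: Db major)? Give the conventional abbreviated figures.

Gb is the third of Eb minor, so the chord is in first inversion.
A triad in first inversion is figured 6/3, conventionally abbreviated 6.

6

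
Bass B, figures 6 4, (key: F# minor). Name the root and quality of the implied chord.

The figures 6 4 indicate a triad in second inversion.
In second inversion the root lies a fourth above the bass: a fourth above B in F# minor is E.
The chord tones are B, E, G#, giving E major.

E major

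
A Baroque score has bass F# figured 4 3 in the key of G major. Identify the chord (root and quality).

The figures 4 3 indicate a seventh chord in second inversion.
In second inversion the root lies a fourth above the bass: a fourth above F# in G major is B.
The chord tones are F#, A, B, D, giving B minor seventh.

B minor seventh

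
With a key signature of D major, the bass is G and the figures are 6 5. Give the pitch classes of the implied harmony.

G, B, D, E

The written figures 6 5 are shorthand for 6/5/3: the 3 is implied.
A third above G in this key is B.
A fifth above G in this key is D.
A sixth above G in this key is E.
Together with the bass G, this spells E minor seventh in first inversion.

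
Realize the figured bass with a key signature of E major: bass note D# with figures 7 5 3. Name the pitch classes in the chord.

A third above D# in this key is F#.
A fifth above D# in this key is A.
A seventh above D# in this key is C#.
Together with the bass D#, this spells D# half-diminished seventh in root position.

D#, F#, A, C#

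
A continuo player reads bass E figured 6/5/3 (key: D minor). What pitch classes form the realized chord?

A third above E in this key is G.
A fifth above E in this key is Bb.
A sixth above E in this key is C.
Together with the bass E, this spells C dominant seventh in first inversion.

E, G, Bb, C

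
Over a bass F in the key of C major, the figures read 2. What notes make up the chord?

The written figures 2 are shorthand for 6/4/2: the 6/4 are implied.
A second above F in this key is G.
A fourth above F in this key is B.
A sixth above F in this key is D.
Together with the bass F, this spells G dominant seventh in third inversion.

F, G, B, D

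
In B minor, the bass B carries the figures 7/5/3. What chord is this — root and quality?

The figures 7/5/3 indicate a seventh chord in root position.
In root position the bass is the root, so the root is B.
The chord tones are B, D, F#, A, giving B minor seventh.

B minor seventh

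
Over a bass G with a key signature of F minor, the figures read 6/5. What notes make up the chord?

The written figures 6/5 are shorthand for 6/5/3: the 3 is implied.
A third above G in this key is Bb.
A fifth above G in this key is Db.
A sixth above G in this key is Eb.
Together with the bass G, this spells Eb dominant seventh in first inversion.

G, Bb, Db, Eb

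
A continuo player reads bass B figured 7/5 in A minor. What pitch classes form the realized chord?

The written figures 7/5 are shorthand for 7/5/3: the 3 is implied.
A third above B in this key is D.
A fifth above B in this key is F.
A seventh above B in this key is A.
Together with the bass B, this spells B half-diminished seventh in root position.

B, D, F, A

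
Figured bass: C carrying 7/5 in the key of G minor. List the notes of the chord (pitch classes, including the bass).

The written figures 7/5 are shorthand for 7/5/3: the 3 is implied.
A third above C in this key is Eb.
A fifth above C in this key is G.
A seventh above C in this key is Bb.
Together with the bass C, this spells C minor seventh in root position.

C, Eb, G, Bb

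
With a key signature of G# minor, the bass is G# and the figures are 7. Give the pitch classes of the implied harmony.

G#, B, D#, F#

The written figures 7 are shorthand for 7/5/3: the 5/3 are implied.
A third above G# in this key is B.
A fifth above G# in this key is D#.
A seventh above G# in this key is F#.
Together with the bass G#, this spells G# minor seventh in root position.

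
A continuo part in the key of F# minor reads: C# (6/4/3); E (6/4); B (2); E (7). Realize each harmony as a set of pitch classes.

C# (6/4/3): C#, E, F#, A.
E (6/4): E, A, C#.
B (6/4/2): B, C#, E, G#.
E (7/5/3): E, G#, B, D.

C#, E, F#, A | E, A, C# | B, C#, E, G# | E, G#, B, D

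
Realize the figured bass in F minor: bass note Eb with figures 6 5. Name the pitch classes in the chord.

The written figures 6 5 are shorthand for 6/5/3: the 3 is implied.
A third above Eb in this key is G.
A fifth above Eb in this key is Bb.
A sixth above Eb in this key is C.
Together with the bass Eb, this spells C minor seventh in first inversion.

Eb, G, Bb, C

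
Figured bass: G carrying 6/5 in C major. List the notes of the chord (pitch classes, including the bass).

G, B, D, E

The written figures 6/5 are shorthand for 6/5/3: the 3 is implied.
A third above G in this key is B.
A fifth above G in this key is D.
A sixth above G in this key is E.
Together with the bass G, this spells E minor seventh in first inversion.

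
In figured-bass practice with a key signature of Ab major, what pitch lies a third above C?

Eb

Counting 2 letter steps above C lands on E; in Ab major, that letter is Eb.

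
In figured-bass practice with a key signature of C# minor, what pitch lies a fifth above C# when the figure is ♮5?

Counting 4 letter steps above C# lands on G; in C# minor, that letter is G#.
The ♮5 figure makes it natural, giving G.

G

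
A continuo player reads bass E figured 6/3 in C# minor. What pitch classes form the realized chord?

E, G#, C#

A third above E in this key is G#.
A sixth above E in this key is C#.
Together with the bass E, this spells C# minor in first inversion.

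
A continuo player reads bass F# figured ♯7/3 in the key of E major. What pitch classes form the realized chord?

F#, A, C#, E#

The written figures ♯7/3 are shorthand for 7/5/3: the 5 is implied.
A third above F# in this key is A.
A fifth above F# in this key is C#.
A seventh above F# in this key is E, raised to E# by the sharp.
Together with the bass F#, this spells F# minor-major seventh in root position.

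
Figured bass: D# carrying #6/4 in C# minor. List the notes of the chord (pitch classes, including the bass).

A fourth above D# in this key is G#.
A sixth above D# in this key is B, raised to B# by the sharp.
Together with the bass D#, this spells G# major in second inversion.

D#, G#, B#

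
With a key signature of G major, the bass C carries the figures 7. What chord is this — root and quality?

The figures 7 indicate a seventh chord in root position.
In root position the bass is the root, so the root is C.
The chord tones are C, E, G, B, giving C major seventh.

C major seventh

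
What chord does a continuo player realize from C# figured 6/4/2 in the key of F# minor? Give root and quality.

The figures 6/4/2 indicate a seventh chord in third inversion.
In third inversion the root lies a second above the bass: a second above C# in F# minor is D.
The chord tones are C#, D, F#, A, giving D major seventh.

D major seventh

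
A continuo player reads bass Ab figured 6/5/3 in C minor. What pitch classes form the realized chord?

Ab, C, Eb, F

A third above Ab in this key is C.
A fifth above Ab in this key is Eb.
A sixth above Ab in this key is F.
Together with the bass Ab, this spells F minor seventh in first inversion.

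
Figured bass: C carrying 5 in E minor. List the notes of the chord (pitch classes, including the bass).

C, E, G

The written figures 5 are shorthand for 5/3: the 3 is implied.
A third above C in this key is E.
A fifth above C in this key is G.
Together with the bass C, this spells C major in root position.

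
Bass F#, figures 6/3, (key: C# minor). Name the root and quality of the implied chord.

D# diminished

The figures 6/3 indicate a triad in first inversion.
In first inversion the root lies a sixth above the bass: a sixth above F# in C# minor is D#.
The chord tones are F#, A, D#, giving D# diminished.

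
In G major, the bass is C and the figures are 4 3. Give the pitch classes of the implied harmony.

The written figures 4 3 are shorthand for 6/4/3: the 6 is implied.
A third above C in this key is E.
A fourth above C in this key is F#.
A sixth above C in this key is A.
Together with the bass C, this spells F# half-diminished seventh in second inversion.

C, E, F#, A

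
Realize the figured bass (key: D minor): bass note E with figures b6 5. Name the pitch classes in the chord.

The written figures b6 5 are shorthand for 6/5/3: the 3 is implied.
A third above E in this key is G.
A fifth above E in this key is Bb.
A sixth above E in this key is C, lowered to Cb by the flat.

E, G, Bb, Cb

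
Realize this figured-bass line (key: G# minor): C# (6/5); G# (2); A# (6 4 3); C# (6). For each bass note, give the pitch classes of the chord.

C#, E, G#, A# | G#, A#, C#, E | A#, C#, D#, F# | C#, E, A#

C# (6/5/3): C#, E, G#, A#.
G# (6/4/2): G#, A#, C#, E.
A# (6/4/3): A#, C#, D#, F#.
C# (6/3): C#, E, A#.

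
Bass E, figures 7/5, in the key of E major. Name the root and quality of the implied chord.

E major seventh

The figures 7/5 indicate a seventh chord in root position.
In root position the bass is the root, so the root is E.
The chord tones are E, G#, B, D#, giving E major seventh.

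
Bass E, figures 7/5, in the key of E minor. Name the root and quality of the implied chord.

The figures 7/5 indicate a seventh chord in root position.
In root position the bass is the root, so the root is E.
The chord tones are E, G, B, D, giving E minor seventh.

E minor seventh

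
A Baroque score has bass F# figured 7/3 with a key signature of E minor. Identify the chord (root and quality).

The figures 7/3 indicate a seventh chord in root position.
In root position the bass is the root, so the root is F#.
The chord tones are F#, A, C, E, giving F# half-diminished seventh.

F# half-diminished seventh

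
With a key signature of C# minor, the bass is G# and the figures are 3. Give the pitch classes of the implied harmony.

G#, B, D#

The written figures 3 are shorthand for 5/3: the 5 is implied.
A third above G# in this key is B.
A fifth above G# in this key is D#.
Together with the bass G#, this spells G# minor in root position.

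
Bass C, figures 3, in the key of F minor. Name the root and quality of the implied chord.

The figures 3 indicate a triad in root position.
In root position the bass is the root, so the root is C.
The chord tones are C, Eb, G, giving C minor.

C minor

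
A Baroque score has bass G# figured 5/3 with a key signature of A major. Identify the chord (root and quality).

The figures 5/3 indicate a triad in root position.
In root position the bass is the root, so the root is G#.
The chord tones are G#, B, D, giving G# diminished.

G# diminished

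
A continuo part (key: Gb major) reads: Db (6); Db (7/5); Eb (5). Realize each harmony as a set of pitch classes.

Db, F, Bb | Db, F, Ab, Cb | Eb, Gb, Bb

Db (6/3): Db, F, Bb.
Db (7/5/3): Db, F, Ab, Cb.
Eb (5/3): Eb, Gb, Bb.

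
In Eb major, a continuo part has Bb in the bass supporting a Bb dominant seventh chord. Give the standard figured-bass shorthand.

Bb is the root of Bb dominant seventh, so the chord is in root position.
A seventh chord in root position is figured 7/5/3, conventionally abbreviated 7.

7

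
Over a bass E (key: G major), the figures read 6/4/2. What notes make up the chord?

E, F#, A, C

A second above E in this key is F#.
A fourth above E in this key is A.
A sixth above E in this key is C.
Together with the bass E, this spells F# half-diminished seventh in third inversion.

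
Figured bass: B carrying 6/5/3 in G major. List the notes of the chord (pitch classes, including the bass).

A third above B in this key is D.
A fifth above B in this key is F#.
A sixth above B in this key is G.
Together with the bass B, this spells G major seventh in first inversion.

B, D, F#, G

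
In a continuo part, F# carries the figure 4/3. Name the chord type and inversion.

seventh chord, second inversion

4/3 is shorthand for 6/4/3.
Intervals of 6/4/3 above the bass form a seventh chord; the bass is the fifth, so this is second inversion.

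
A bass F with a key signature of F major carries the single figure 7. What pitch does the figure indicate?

Counting 6 letter steps above F lands on E; in F major, that letter is E.

E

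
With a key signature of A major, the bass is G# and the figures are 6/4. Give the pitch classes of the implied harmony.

A fourth above G# in this key is C#.
A sixth above G# in this key is E.
Together with the bass G#, this spells C# minor in second inversion.

G#, C#, E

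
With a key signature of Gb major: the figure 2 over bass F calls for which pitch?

Counting 1 letter step above F lands on G; in Gb major, that letter is Gb.

Gb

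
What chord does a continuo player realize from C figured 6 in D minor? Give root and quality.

A minor

The figures 6 indicate a triad in first inversion.
In first inversion the root lies a sixth above the bass: a sixth above C in D minor is A.
The chord tones are C, E, A, giving A minor.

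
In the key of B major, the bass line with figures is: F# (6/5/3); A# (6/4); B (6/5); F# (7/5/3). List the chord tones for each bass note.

F# (6/5/3): F#, A#, C#, D#.
A# (6/4): A#, D#, F#.
B (6/5/3): B, D#, F#, G#.
F# (7/5/3): F#, A#, C#, E.

F#, A#, C#, D# | A#, D#, F# | B, D#, F#, G# | F#, A#, C#, E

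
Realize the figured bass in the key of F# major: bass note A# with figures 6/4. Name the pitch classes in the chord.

A fourth above A# in this key is D#.
A sixth above A# in this key is F#.
Together with the bass A#, this spells D# minor in second inversion.

A#, D#, F#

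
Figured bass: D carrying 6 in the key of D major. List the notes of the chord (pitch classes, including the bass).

D, F#, B

The written figures 6 are shorthand for 6/3: the 3 is implied.
A third above D in this key is F#.
A sixth above D in this key is B.
Together with the bass D, this spells B minor in first inversion.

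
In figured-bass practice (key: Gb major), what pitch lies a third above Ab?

Cb

Counting 2 letter steps above Ab lands on C; in Gb major, that letter is Cb.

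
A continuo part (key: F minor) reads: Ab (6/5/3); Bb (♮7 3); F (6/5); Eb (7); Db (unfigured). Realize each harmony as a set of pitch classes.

Ab, C, Eb, F | Bb, Db, F, A | F, Ab, C, Db | Eb, G, Bb, Db | Db, F, Ab

Ab (6/5/3): Ab, C, Eb, F.
Bb (♮7/5/3): Bb, Db, F, A.
F (6/5/3): F, Ab, C, Db.
Eb (7/5/3): Eb, G, Bb, Db.
Db (5/3): Db, F, Ab.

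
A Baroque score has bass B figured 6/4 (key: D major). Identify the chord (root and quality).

The figures 6/4 indicate a triad in second inversion.
In second inversion the root lies a fourth above the bass: a fourth above B in D major is E.
The chord tones are B, E, G, giving E minor.

E minor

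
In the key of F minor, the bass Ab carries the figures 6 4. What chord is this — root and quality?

Db major

The figures 6 4 indicate a triad in second inversion.
In second inversion the root lies a fourth above the bass: a fourth above Ab in F minor is Db.
The chord tones are Ab, Db, F, giving Db major.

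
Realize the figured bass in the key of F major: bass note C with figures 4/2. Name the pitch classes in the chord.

C, D, F, A

The written figures 4/2 are shorthand for 6/4/2: the 6 is implied.
A second above C in this key is D.
A fourth above C in this key is F.
A sixth above C in this key is A.
Together with the bass C, this spells D minor seventh in third inversion.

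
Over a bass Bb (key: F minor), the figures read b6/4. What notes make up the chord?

Bb, Eb, Gb

A fourth above Bb in this key is Eb.
A sixth above Bb in this key is G, lowered to Gb by the flat.
Together with the bass Bb, this spells Eb minor in second inversion.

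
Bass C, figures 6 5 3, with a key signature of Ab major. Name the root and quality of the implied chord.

The figures 6 5 3 indicate a seventh chord in first inversion.
In first inversion the root lies a sixth above the bass: a sixth above C in Ab major is Ab.
The chord tones are C, Eb, G, Ab, giving Ab major seventh.

Ab major seventh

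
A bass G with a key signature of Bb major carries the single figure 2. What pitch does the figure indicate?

Counting 1 letter step above G lands on A; in Bb major, that letter is A.

A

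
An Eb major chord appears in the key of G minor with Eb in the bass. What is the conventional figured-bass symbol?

no figures

Eb is the root of Eb major, so the chord is in root position.
A triad in root position is figured 5/3, conventionally abbreviated (no figures — root-position triad).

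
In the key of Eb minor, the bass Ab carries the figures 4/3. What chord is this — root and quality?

The figures 4/3 indicate a seventh chord in second inversion.
In second inversion the root lies a fourth above the bass: a fourth above Ab in Eb minor is Db.
The chord tones are Ab, Cb, Db, F, giving Db dominant seventh.

Db dominant seventh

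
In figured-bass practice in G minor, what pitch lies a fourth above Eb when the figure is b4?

Counting 3 letter steps above Eb lands on A; in G minor, that letter is A.
The b4 figure lowers it a semitone, giving Ab.

Ab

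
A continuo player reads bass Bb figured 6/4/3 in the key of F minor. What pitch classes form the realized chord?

A third above Bb in this key is Db.
A fourth above Bb in this key is Eb.
A sixth above Bb in this key is G.
Together with the bass Bb, this spells Eb dominant seventh in second inversion.

Bb, Db, Eb, G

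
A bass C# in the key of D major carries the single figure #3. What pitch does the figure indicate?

Counting 2 letter steps above C# lands on E; in D major, that letter is E.
The #3 figure raises it a semitone, giving E#.

E#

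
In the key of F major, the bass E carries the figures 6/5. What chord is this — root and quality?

C dominant seventh

The figures 6/5 indicate a seventh chord in first inversion.
In first inversion the root lies a sixth above the bass: a sixth above E in F major is C.
The chord tones are E, G, Bb, C, giving C dominant seventh.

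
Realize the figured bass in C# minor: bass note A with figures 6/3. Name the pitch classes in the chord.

A third above A in this key is C#.
A sixth above A in this key is F#.
Together with the bass A, this spells F# minor in first inversion.

A, C#, F#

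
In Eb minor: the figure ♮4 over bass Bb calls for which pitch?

E

Counting 3 letter steps above Bb lands on E; in Eb minor, that letter is Eb.
The ♮4 figure makes it natural, giving E.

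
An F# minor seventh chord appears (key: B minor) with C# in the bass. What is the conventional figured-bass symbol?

C# is the fifth of F# minor seventh, so the chord is in second inversion.
A seventh chord in second inversion is figured 6/4/3, conventionally abbreviated 4/3.

4/3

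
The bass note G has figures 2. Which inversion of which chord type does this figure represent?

2 is shorthand for 6/4/2.
Intervals of 6/4/2 above the bass form a seventh chord; the bass is the seventh, so this is third inversion.

seventh chord, third inversion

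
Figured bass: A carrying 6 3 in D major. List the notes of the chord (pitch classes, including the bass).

A third above A in this key is C#.
A sixth above A in this key is F#.
Together with the bass A, this spells F# minor in first inversion.

A, C#, F#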